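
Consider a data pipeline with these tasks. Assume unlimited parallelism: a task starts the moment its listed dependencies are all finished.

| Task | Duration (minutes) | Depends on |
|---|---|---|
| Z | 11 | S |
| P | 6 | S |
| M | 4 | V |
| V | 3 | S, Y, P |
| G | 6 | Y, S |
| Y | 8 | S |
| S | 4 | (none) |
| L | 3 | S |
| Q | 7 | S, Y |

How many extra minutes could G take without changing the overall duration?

Critical path: S→Y→V→M = 4+8+3+4 = 19, so the finish is 19 minutes.
The longest chain containing G totals 18 minutes.
Slack of G = 13 − 12 = 1 minute.

1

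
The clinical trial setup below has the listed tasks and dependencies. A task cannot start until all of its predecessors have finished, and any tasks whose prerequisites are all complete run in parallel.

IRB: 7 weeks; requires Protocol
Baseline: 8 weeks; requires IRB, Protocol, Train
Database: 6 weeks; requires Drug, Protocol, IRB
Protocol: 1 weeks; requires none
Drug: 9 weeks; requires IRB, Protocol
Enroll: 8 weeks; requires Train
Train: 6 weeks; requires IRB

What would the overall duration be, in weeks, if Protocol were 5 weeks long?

Baseline: Protocol→IRB→Drug→Database = 1+7+9+6 = 23 → 23 weeks.
Protocol is on the critical path; changing it to 5 makes that path 27 weeks.
No other chain overtakes it, so the finish is 27 weeks.

27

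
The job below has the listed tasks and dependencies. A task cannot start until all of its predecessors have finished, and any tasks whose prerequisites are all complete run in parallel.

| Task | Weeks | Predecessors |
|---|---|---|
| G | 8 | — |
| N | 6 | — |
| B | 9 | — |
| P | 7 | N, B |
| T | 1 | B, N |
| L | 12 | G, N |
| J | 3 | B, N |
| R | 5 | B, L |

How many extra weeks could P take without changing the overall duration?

9

Critical path: G→L→R = 8+12+5 = 25, so the finish is 25 weeks.
P finishes as early as 16 and must finish by 25.
Float = 25 − 16 = 9.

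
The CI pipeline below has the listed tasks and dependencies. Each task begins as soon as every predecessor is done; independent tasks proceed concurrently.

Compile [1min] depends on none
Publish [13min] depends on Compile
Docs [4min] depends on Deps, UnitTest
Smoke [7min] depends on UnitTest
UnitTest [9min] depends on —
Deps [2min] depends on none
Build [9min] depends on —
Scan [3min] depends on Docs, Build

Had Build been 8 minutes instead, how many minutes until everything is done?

16

Critical path before the change: UnitTest→Docs→Scan = 9+4+3 = 16 giving 16 minutes.
Build is off the critical path — its longest chain is 12 minutes, giving 4 of slack.
No other chain overtakes it, so the finish is 16 minutes.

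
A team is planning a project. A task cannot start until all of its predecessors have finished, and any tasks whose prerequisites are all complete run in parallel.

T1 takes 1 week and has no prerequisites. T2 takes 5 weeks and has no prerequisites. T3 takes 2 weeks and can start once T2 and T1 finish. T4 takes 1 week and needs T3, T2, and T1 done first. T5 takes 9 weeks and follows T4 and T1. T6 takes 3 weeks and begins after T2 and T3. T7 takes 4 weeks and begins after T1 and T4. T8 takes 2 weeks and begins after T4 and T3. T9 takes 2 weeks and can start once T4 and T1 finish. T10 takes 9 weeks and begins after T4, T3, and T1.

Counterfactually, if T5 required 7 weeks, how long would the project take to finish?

17

The binding path is T2→T3→T4→T5 = 5+2+1+9 = 17; finish at 17 weeks.
T5 is on the critical path; changing it to 7 makes that path 15 weeks.
The binding chain switches to T2→T3→T4→T10 = 5+2+1+9 = 17; finish 17 weeks.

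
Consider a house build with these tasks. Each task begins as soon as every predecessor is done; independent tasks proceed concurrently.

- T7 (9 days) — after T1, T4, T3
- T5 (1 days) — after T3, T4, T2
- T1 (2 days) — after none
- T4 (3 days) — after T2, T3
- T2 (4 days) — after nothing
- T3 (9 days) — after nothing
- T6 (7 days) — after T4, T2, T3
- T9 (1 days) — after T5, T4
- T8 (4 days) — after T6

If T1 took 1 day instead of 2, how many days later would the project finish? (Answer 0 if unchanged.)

The binding path is T3→T4→T6→T8 = 9+3+7+4 = 23; finish at 23 days.
The longest path through T1 is only 11 days, so T1 has float 12.
The critical path is still T3→T4→T6→T8; finish is now 23 days.
Change in finish: 23 − 23 = +0 days.

0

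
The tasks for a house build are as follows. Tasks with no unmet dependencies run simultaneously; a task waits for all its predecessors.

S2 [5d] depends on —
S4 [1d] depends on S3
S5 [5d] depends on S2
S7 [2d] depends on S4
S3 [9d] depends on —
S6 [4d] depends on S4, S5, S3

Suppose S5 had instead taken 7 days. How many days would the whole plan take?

Actual critical path: S2→S5→S6 = 5+5+4 = 14 ⇒ 14 days.
Since S5 is critical, the +2 change carries straight to that chain (now 16 days).
The critical path is still S2→S5→S6; finish is now 16 days.

16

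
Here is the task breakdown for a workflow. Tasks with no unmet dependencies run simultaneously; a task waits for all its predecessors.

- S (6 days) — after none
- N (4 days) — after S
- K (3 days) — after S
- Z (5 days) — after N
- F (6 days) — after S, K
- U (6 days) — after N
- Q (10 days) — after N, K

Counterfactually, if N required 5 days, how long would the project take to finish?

Critical path before the change: S→N→Q = 6+4+10 = 20 giving 20 days.
N is on the critical path; changing it to 5 makes that path 21 days.
That remains the longest chain; total 21 days.

21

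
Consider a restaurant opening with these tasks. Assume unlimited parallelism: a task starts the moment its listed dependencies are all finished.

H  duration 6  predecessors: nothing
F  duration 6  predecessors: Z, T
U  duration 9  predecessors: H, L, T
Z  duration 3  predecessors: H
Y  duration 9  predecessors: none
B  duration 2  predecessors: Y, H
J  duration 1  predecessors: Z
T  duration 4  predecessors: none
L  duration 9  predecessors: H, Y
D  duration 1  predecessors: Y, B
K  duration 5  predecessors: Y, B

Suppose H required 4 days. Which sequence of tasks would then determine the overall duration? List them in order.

Y, L, U

As given, the longest chain is Y→L→U = 9+9+9 = 27, so the finish is 27 days.
The longest path through H is only 24 days, so H has float 3.
That remains the longest chain; total 27 days.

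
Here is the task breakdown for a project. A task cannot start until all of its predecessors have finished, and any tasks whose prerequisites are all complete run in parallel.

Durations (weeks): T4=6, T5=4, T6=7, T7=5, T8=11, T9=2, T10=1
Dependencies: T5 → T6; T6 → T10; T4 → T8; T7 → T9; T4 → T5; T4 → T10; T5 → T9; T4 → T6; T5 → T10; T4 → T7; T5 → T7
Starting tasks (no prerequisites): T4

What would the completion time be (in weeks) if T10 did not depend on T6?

17

Original critical path: T4→T5→T6→T10 = 6+4+7+1 = 18 ⇒ 18 weeks.
Without T6→T10, T10's earliest start moves from 17 to 10.
After: T4→T5→T6 = 6+4+7 = 17 → 17 weeks.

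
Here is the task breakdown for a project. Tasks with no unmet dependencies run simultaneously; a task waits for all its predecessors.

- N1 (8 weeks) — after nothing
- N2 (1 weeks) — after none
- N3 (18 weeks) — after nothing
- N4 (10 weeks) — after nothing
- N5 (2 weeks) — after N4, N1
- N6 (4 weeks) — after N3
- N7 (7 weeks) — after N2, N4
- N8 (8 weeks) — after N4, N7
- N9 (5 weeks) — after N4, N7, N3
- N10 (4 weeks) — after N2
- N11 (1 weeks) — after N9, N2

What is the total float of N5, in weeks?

13

N4→N7→N8 = 10+7+8 = 25 sets the makespan at 25 weeks.
N5 finishes as early as 12 and must finish by 25.
Float = 25 − 12 = 13.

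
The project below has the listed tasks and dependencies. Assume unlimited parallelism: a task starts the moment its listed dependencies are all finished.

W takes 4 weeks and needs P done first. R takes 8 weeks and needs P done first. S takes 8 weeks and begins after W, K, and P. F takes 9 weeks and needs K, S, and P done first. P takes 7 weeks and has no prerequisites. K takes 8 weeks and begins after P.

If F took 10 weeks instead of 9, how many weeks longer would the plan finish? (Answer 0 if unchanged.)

1

As given, the longest chain is P→K→S→F = 7+8+8+9 = 32, so the finish is 32 weeks.
Since F is critical, the +1 change carries straight to that chain (now 33 weeks).
No other chain overtakes it, so the finish is 33 weeks.
Change in finish: 33 − 32 = +1 weeks.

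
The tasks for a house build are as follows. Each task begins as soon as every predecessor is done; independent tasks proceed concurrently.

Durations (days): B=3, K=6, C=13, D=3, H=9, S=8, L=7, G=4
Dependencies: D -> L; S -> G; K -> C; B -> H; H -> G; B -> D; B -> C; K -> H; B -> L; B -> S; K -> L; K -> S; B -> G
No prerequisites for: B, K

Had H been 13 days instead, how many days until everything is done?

As given, the longest chain is K→H→G = 6+9+4 = 19, so the finish is 19 days.
H lies on that path, so at 13 days the path becomes 23 days.
The critical path is still K→H→G; finish is now 23 days.

23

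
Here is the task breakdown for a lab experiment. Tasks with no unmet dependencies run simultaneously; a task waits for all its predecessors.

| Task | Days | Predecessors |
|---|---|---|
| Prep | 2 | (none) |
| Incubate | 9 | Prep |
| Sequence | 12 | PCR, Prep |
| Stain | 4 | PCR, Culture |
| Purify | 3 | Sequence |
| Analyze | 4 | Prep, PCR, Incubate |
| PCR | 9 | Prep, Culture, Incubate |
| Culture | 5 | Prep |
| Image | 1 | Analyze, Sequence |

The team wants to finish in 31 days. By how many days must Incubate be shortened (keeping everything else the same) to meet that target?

4

Current finish: 35 days; target: 31.
Incubate is on every critical path, so each day cut from Incubate cuts the finish by one (this holds down to a finish of 31).
Need 35 − 31 = 4 days off Incubate → Incubate becomes 5 days, finish becomes 31.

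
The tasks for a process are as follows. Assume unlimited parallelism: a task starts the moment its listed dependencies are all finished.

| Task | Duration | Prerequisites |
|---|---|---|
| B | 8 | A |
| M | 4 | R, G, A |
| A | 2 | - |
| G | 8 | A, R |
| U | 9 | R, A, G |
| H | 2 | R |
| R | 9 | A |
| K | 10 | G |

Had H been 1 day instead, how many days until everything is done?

29

Critical path before the change: A→R→G→K = 2+9+8+10 = 29 giving 29 days.
H has 16 days of float (longest path through it is 13).
That remains the longest chain; total 29 days.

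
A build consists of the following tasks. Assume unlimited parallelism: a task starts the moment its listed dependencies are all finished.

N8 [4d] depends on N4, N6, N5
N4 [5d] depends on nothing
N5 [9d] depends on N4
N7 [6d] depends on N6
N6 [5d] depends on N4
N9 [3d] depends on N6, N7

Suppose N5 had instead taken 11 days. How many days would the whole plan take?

20

Critical path before the change: N4→N6→N7→N9 = 5+5+6+3 = 19 giving 19 days.
N5 has 1 day of float (longest path through it is 18).
The binding chain switches to N4→N5→N8 = 5+11+4 = 20; finish 20 days.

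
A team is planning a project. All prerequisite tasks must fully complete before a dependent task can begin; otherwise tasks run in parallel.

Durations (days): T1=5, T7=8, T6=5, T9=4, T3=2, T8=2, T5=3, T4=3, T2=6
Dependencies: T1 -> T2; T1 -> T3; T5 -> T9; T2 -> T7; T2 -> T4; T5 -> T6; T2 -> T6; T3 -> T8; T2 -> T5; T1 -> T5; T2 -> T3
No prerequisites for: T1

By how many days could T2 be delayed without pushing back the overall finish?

Critical path: T1→T2→T5→T6 = 5+6+3+5 = 19, so the finish is 19 days.
T2 finishes as early as 11 and must finish by 11.
So T2 can slip 11 − 11 = 0 days.

0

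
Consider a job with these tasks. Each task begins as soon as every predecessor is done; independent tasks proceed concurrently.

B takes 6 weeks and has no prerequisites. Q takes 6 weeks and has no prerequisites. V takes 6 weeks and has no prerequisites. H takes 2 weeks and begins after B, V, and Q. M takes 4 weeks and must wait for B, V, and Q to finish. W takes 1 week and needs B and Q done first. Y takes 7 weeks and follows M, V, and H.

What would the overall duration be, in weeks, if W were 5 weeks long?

17

As given, the longest chain is B→M→Y = 6+4+7 = 17, so the finish is 17 weeks.
W has 10 weeks of float (longest path through it is 7).
No other chain overtakes it, so the finish is 17 weeks.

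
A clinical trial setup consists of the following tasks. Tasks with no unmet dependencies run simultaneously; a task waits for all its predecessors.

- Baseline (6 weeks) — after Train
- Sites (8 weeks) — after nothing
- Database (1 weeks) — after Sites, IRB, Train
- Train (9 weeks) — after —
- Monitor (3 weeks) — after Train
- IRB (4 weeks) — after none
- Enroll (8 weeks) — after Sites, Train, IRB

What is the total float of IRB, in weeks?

5

The longest chain is Train→Enroll = 9+8 = 17; overall finish 17 weeks.
IRB finishes as early as 4 and must finish by 9.
Float = 17 − 12 = 5.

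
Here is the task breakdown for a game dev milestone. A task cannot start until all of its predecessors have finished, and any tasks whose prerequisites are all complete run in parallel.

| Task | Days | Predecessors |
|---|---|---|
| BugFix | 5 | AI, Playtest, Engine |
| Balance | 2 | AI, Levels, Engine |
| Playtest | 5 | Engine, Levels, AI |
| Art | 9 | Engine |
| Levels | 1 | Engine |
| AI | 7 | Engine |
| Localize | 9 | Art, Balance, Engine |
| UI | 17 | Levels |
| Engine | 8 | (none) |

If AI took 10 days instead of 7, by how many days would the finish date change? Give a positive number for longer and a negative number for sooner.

3

The binding path is Engine→AI→Balance→Localize = 8+7+2+9 = 26; finish at 26 days.
Since AI is critical, the +3 change carries straight to that chain (now 29 days).
The critical path is still Engine→AI→Balance→Localize; finish is now 29 days.
Change in finish: 29 − 26 = +3 days.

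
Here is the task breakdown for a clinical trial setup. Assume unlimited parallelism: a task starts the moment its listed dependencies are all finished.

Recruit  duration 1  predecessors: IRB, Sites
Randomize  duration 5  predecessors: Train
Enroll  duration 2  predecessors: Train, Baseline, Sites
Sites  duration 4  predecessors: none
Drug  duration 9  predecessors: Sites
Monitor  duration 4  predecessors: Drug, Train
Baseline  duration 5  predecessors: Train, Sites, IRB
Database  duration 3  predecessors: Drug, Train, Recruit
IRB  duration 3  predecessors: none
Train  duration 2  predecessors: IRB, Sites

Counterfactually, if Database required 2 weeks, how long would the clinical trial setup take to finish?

17

The binding path is Sites→Drug→Monitor = 4+9+4 = 17; finish at 17 weeks.
Database has 1 week of float (longest path through it is 16).
The critical path is still Sites→Drug→Monitor; finish is now 17 weeks.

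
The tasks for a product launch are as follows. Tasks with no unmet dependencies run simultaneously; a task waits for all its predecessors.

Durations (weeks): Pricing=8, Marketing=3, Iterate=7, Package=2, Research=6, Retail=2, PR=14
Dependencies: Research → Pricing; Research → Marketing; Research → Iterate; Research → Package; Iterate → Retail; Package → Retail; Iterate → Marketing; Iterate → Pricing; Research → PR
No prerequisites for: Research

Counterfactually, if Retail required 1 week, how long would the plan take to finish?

As given, the longest chain is Research→Iterate→Pricing = 6+7+8 = 21, so the finish is 21 weeks.
The longest path through Retail is only 15 weeks, so Retail has float 6.
The critical path is still Research→Iterate→Pricing; finish is now 21 weeks.

21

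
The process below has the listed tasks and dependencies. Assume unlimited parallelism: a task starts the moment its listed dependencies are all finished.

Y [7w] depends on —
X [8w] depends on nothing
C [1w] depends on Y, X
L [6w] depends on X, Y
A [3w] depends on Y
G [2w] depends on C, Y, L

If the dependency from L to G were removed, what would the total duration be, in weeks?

Before: longest chain X→L→G = 8+6+2 = 16, finish 16.
Without L→G, G's earliest start moves from 14 to 9.
The longest chain is now X→L = 8+6 = 14, so the schedule takes 14 weeks.

14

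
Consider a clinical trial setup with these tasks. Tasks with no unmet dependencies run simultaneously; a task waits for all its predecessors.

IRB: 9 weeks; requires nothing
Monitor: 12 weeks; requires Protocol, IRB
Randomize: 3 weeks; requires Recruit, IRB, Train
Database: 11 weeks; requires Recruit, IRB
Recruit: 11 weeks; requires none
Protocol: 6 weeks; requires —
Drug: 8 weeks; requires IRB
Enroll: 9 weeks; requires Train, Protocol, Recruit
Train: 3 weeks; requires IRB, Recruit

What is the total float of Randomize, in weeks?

6

Recruit→Train→Enroll = 11+3+9 = 23 sets the makespan at 23 weeks.
The longest chain containing Randomize totals 17 weeks.
Slack of Randomize = 20 − 14 = 6 weeks.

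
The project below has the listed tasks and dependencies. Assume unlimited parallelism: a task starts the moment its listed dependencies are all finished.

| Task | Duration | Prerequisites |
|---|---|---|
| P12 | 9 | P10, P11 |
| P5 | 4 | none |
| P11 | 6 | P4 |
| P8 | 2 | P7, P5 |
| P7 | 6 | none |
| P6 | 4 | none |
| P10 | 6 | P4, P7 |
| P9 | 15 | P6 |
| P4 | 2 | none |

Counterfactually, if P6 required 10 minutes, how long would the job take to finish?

25

Baseline: P7→P10→P12 = 6+6+9 = 21 → 21 minutes.
P6 has 2 minutes of float (longest path through it is 19).
Now P6→P9 = 10+15 = 25 is longest, so the finish becomes 25 minutes.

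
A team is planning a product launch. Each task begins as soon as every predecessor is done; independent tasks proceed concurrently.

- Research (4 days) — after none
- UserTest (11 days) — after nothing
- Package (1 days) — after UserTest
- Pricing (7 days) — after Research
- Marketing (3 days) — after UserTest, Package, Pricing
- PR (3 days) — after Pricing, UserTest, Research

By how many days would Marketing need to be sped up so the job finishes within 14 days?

Current finish: 15 days; target: 14.
Marketing is on every critical path, so each day cut from Marketing cuts the finish by one (this holds down to a finish of 14).
Need 15 − 14 = 1 day off Marketing → Marketing becomes 2 days, finish becomes 14.

1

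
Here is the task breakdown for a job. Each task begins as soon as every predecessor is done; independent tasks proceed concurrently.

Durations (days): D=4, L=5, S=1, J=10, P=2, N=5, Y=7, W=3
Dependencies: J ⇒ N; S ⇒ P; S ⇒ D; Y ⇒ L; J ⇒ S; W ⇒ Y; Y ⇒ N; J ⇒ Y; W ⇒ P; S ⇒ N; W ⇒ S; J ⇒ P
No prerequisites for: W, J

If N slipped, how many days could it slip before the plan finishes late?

0

The longest chain is J→Y→L = 10+7+5 = 22; overall finish 22 days.
Longest path through N: 22 days (earliest finish 22, latest finish 22).
Slack of N = 17 − 17 = 0 days.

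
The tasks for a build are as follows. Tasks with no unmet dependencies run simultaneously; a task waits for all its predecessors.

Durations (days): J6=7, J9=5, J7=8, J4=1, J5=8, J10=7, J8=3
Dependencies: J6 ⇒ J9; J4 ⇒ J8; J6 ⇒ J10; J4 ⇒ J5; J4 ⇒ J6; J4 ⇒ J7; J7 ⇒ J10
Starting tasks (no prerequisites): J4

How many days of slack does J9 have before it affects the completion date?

J4→J7→J10 = 1+8+7 = 16 sets the makespan at 16 days.
J9 finishes as early as 13 and must finish by 16.
Slack of J9 = 11 − 8 = 3 days.

3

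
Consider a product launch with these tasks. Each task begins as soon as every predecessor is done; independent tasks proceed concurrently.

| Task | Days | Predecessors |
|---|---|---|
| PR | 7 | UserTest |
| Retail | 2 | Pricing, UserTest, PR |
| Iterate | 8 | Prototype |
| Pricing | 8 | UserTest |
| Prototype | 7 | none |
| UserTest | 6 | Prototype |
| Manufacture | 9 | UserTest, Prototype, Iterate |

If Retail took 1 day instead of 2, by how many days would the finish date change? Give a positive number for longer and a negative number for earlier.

0

Baseline: Prototype→Iterate→Manufacture = 7+8+9 = 24 → 24 days.
The longest path through Retail is only 23 days, so Retail has float 1.
The critical path is still Prototype→Iterate→Manufacture; finish is now 24 days.
Change in finish: 24 − 24 = +0 days.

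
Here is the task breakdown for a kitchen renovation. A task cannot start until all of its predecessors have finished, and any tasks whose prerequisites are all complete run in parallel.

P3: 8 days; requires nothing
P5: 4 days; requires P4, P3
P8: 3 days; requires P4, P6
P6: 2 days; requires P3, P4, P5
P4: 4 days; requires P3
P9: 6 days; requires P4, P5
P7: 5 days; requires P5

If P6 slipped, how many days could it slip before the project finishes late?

The longest chain is P3→P4→P5→P9 = 8+4+4+6 = 22; overall finish 22 days.
The longest chain containing P6 totals 21 days.
So P6 can slip 19 − 18 = 1 day.

1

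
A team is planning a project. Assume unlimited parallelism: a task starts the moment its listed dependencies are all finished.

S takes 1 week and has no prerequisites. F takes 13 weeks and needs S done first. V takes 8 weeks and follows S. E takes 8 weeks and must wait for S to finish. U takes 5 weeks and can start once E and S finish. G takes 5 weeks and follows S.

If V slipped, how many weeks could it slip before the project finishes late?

5

The longest chain is S→F = 1+13 = 14; overall finish 14 weeks.
Longest path through V: 9 weeks (earliest finish 9, latest finish 14).
Slack of V = 6 − 1 = 5 weeks.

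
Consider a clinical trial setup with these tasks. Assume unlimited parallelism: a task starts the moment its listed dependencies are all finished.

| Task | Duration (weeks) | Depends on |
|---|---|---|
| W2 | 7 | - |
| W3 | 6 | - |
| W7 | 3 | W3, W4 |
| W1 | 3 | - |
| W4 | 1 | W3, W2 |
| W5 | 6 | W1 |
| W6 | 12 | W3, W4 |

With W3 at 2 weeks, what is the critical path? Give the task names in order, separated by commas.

Actual critical path: W2→W4→W6 = 7+1+12 = 20 ⇒ 20 weeks.
W3 has 1 week of float (longest path through it is 19).
The critical path is still W2→W4→W6; finish is now 20 weeks.

W2, W4, W6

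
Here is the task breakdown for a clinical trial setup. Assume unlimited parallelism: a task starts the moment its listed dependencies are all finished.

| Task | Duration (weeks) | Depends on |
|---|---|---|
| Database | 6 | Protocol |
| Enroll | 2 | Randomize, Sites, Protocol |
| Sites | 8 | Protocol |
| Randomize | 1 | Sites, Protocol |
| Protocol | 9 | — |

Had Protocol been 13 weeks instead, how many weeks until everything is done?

24

Actual critical path: Protocol→Sites→Randomize→Enroll = 9+8+1+2 = 20 ⇒ 20 weeks.
Protocol lies on that path, so at 13 weeks the path becomes 24 weeks.
No other chain overtakes it, so the finish is 24 weeks.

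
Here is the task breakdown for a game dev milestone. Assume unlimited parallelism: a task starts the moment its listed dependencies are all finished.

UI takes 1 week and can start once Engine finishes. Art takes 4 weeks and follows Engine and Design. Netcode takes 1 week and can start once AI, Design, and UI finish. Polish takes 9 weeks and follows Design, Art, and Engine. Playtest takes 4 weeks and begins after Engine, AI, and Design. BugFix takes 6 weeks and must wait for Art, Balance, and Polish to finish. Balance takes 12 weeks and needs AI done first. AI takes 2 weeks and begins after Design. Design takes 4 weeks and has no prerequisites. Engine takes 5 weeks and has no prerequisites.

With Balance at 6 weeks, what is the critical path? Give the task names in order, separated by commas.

Engine, Art, Polish, BugFix

Baseline: Design→AI→Balance→BugFix = 4+2+12+6 = 24 → 24 weeks.
Since Balance is critical, the -6 change carries straight to that chain (now 18 weeks).
The binding chain switches to Engine→Art→Polish→BugFix = 5+4+9+6 = 24; finish 24 weeks.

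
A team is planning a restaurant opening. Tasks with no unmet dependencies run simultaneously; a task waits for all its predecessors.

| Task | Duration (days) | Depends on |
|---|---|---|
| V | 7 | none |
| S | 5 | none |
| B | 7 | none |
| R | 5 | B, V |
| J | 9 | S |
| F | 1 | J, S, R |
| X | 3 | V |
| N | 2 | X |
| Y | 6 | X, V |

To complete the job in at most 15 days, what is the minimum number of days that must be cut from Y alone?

1

Current finish: 16 days; target: 15.
Y is on every critical path, so each day cut from Y cuts the finish by one (this holds down to a finish of 15).
Need 16 − 15 = 1 day off Y → Y becomes 5 days, finish becomes 15.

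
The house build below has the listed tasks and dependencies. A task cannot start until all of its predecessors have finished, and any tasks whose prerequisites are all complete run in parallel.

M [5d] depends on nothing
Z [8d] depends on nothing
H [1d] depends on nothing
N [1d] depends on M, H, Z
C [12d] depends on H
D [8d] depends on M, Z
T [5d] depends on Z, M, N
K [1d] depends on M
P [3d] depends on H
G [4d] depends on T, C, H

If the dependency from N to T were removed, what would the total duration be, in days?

17

With the dependency in place, Z→N→T→G = 8+1+5+4 = 18 sets the finish at 18 days.
Without N→T, T's earliest start moves from 9 to 8.
New critical path: Z→T→G = 8+5+4 = 17 ⇒ 17 days.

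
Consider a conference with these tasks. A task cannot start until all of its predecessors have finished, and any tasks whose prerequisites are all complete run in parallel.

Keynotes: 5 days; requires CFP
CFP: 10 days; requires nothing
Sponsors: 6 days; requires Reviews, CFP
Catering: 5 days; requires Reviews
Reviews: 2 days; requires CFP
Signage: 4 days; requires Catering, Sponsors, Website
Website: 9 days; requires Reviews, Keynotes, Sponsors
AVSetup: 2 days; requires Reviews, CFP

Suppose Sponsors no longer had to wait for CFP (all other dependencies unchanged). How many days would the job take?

31

Original critical path: CFP→Reviews→Sponsors→Website→Signage = 10+2+6+9+4 = 31 ⇒ 31 days.
Dropping CFP→Sponsors doesn't change Sponsors's earliest start (12); another predecessor still binds.
After: CFP→Reviews→Sponsors→Website→Signage = 10+2+6+9+4 = 31 → 31 days.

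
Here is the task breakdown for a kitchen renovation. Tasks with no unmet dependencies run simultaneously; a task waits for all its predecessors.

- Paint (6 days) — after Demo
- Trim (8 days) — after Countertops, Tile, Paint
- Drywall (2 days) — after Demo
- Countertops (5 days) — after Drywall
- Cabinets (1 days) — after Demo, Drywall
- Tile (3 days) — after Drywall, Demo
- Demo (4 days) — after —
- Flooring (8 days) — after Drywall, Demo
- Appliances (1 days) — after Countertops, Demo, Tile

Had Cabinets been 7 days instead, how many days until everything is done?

19

As given, the longest chain is Demo→Drywall→Countertops→Trim = 4+2+5+8 = 19, so the finish is 19 days.
The longest path through Cabinets is only 7 days, so Cabinets has float 12.
The critical path is still Demo→Drywall→Countertops→Trim; finish is now 19 days.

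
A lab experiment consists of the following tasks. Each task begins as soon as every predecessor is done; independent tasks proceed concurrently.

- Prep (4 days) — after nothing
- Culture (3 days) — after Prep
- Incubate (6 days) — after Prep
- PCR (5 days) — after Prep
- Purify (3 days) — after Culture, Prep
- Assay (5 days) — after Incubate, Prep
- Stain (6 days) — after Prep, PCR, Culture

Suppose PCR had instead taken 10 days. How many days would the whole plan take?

20

Actual critical path: Prep→PCR→Stain = 4+5+6 = 15 ⇒ 15 days.
Since PCR is critical, the +5 change carries straight to that chain (now 20 days).
No other chain overtakes it, so the finish is 20 days.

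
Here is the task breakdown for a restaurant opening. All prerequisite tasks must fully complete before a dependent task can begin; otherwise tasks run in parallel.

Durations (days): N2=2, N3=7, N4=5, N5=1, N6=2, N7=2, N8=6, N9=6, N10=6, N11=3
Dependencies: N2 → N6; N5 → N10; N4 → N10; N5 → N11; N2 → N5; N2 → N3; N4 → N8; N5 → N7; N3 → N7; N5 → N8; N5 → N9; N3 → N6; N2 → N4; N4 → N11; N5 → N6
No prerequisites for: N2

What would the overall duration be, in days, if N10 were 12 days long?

Actual critical path: N2→N4→N10 = 2+5+6 = 13 ⇒ 13 days.
N10 lies on that path, so at 12 days the path becomes 19 days.
That remains the longest chain; total 19 days.

19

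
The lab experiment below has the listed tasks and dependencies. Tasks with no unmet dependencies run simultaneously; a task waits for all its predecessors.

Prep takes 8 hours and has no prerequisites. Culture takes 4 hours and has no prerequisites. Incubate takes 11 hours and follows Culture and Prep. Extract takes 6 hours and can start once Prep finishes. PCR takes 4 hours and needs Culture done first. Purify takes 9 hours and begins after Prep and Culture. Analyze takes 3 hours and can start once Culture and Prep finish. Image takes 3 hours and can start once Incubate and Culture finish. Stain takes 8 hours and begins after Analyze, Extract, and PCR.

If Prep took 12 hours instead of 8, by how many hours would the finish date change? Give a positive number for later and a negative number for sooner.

4

Actual critical path: Prep→Incubate→Image = 8+11+3 = 22 ⇒ 22 hours.
Prep lies on that path, so at 12 hours the path becomes 26 hours.
No other chain overtakes it, so the finish is 26 hours.
Change in finish: 26 − 22 = +4 hours.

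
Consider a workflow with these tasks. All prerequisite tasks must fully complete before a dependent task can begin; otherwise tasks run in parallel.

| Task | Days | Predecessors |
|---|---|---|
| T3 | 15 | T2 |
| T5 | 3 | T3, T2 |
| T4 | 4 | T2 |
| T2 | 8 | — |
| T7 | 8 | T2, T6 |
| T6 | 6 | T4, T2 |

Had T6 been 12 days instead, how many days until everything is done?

Critical path before the change: T2→T4→T6→T7 = 8+4+6+8 = 26 giving 26 days.
T6 lies on that path, so at 12 days the path becomes 32 days.
No other chain overtakes it, so the finish is 32 days.

32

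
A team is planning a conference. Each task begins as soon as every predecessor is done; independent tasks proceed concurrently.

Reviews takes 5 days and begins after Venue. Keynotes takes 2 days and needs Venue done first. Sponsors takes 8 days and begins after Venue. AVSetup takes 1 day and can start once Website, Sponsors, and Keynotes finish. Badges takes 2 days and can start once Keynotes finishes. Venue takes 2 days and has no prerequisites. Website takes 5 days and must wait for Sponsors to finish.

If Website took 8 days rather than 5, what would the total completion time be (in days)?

19

The binding path is Venue→Sponsors→Website→AVSetup = 2+8+5+1 = 16; finish at 16 days.
Since Website is critical, the +3 change carries straight to that chain (now 19 days).
The critical path is still Venue→Sponsors→Website→AVSetup; finish is now 19 days.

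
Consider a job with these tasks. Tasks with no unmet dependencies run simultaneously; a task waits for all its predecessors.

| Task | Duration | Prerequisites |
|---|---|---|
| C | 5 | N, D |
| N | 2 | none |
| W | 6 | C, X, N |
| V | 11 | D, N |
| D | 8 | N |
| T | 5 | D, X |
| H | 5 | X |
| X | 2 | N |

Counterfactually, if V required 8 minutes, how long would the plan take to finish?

21

Critical path before the change: N→D→V = 2+8+11 = 21 giving 21 minutes.
Since V is critical, the -3 change carries straight to that chain (now 18 minutes).
The binding chain switches to N→D→C→W = 2+8+5+6 = 21; finish 21 minutes.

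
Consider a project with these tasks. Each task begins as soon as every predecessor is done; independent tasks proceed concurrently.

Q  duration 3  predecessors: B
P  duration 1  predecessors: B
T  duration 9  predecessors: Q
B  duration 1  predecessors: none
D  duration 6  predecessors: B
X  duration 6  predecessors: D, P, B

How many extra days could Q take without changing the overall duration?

0

The longest chain is B→D→X = 1+6+6 = 13; overall finish 13 days.
The longest chain containing Q totals 13 days.
Float = 13 − 13 = 0.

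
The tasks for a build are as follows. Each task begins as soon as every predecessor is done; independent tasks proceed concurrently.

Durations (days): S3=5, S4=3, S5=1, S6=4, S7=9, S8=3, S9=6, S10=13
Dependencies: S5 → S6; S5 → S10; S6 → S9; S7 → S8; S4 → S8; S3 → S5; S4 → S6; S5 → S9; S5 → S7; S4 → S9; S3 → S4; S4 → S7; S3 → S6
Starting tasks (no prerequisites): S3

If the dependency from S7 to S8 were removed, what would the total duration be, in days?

19

Before: longest chain S3→S4→S7→S8 = 5+3+9+3 = 20, finish 20.
Without S7→S8, S8's earliest start moves from 17 to 8.
After: S3→S5→S10 = 5+1+13 = 19 → 19 days.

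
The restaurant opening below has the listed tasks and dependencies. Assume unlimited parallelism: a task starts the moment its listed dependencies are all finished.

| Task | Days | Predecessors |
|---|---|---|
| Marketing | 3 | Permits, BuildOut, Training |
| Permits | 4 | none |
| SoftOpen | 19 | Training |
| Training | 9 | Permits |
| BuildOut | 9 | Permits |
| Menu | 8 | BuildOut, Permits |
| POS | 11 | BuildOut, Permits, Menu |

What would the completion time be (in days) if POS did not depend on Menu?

32

Original critical path: Permits→BuildOut→Menu→POS = 4+9+8+11 = 32 ⇒ 32 days.
Without Menu→POS, POS's earliest start moves from 21 to 13.
New critical path: Permits→Training→SoftOpen = 4+9+19 = 32 ⇒ 32 days.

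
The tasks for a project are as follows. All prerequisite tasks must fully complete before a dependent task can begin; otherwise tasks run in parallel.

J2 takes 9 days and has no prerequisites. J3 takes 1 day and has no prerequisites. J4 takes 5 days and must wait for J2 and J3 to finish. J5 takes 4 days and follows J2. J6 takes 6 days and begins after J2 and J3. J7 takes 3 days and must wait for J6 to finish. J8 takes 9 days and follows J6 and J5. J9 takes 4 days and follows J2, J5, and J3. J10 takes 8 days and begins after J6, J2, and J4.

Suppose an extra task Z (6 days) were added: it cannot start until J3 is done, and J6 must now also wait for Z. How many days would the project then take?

24

Originally the project takes 24 days.
With Z inserted, J6 now waits for max(J2, J3, Z).
New critical path: J2→J6→J8 = 9+6+9 = 24 ⇒ 24 days.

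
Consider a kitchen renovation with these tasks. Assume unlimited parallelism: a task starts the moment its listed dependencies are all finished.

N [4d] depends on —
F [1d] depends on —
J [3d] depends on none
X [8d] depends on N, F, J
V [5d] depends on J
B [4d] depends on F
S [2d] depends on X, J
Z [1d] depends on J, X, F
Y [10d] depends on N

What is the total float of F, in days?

N→X→S = 4+8+2 = 14 sets the makespan at 14 days.
Longest path through F: 11 days (earliest finish 1, latest finish 4).
Float = 14 − 11 = 3.

3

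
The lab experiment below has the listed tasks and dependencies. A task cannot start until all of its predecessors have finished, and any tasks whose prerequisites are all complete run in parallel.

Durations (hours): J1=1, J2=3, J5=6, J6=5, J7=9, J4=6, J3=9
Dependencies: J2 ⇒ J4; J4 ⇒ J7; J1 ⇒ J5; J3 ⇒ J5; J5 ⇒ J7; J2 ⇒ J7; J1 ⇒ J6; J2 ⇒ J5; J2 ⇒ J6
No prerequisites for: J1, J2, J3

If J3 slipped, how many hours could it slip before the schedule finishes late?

0

The longest chain is J3→J5→J7 = 9+6+9 = 24; overall finish 24 hours.
J3 finishes as early as 9 and must finish by 9.
So J3 can slip 9 − 9 = 0 hours.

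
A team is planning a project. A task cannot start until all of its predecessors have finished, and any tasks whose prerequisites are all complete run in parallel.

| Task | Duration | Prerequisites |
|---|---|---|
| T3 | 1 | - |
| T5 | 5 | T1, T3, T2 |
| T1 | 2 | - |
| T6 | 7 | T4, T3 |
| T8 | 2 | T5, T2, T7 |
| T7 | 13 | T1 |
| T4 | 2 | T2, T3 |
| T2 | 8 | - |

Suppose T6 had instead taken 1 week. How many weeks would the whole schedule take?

17

Critical path before the change: T2→T4→T6 = 8+2+7 = 17 giving 17 weeks.
T6 is on the critical path; changing it to 1 makes that path 11 weeks.
New critical path: T1→T7→T8 = 2+13+2 = 17 ⇒ 17 weeks.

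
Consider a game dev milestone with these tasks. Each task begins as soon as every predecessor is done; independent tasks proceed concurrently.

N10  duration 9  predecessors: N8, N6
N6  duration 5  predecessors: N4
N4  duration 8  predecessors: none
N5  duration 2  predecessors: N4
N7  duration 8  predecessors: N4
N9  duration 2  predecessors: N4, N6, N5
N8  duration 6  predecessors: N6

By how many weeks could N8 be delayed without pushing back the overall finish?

The longest chain is N4→N6→N8→N10 = 8+5+6+9 = 28; overall finish 28 weeks.
The longest chain containing N8 totals 28 weeks.
Float = 28 − 28 = 0.

0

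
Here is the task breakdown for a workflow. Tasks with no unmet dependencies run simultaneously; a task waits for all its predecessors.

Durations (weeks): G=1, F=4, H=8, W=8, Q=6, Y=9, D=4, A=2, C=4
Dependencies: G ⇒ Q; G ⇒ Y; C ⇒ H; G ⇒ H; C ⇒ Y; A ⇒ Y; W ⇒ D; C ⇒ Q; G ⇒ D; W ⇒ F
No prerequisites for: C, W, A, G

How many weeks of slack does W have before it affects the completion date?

The longest chain is C→Y = 4+9 = 13; overall finish 13 weeks.
The longest chain containing W totals 12 weeks.
Float = 13 − 12 = 1.

1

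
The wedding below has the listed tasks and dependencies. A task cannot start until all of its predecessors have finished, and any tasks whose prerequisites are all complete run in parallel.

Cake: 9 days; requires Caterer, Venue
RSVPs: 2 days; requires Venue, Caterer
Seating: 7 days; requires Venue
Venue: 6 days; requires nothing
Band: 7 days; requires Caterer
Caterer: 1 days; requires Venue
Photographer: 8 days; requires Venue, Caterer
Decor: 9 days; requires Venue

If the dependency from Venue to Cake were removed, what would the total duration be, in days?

Original critical path: Venue→Caterer→Cake = 6+1+9 = 16 ⇒ 16 days.
Dropping Venue→Cake doesn't change Cake's earliest start (7); another predecessor still binds.
The longest chain is now Venue→Caterer→Cake = 6+1+9 = 16, so the wedding takes 16 days.

16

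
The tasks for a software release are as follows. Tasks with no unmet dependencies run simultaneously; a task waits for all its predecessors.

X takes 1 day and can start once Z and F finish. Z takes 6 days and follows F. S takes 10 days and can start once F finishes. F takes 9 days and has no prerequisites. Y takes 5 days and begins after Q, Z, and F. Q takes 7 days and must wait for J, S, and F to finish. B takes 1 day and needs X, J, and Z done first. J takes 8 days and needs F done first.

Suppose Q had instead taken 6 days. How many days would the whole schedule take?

As given, the longest chain is F→S→Q→Y = 9+10+7+5 = 31, so the finish is 31 days.
Q is on the critical path; changing it to 6 makes that path 30 days.
No other chain overtakes it, so the finish is 30 days.

30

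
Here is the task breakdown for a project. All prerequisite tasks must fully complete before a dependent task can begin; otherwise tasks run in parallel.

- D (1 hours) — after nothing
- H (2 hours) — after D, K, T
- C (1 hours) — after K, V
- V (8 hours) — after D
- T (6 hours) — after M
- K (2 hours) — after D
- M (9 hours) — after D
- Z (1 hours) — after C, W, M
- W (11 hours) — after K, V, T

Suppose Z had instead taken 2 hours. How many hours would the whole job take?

29

The binding path is D→M→T→W→Z = 1+9+6+11+1 = 28; finish at 28 hours.
Since Z is critical, the +1 change carries straight to that chain (now 29 hours).
The critical path is still D→M→T→W→Z; finish is now 29 hours.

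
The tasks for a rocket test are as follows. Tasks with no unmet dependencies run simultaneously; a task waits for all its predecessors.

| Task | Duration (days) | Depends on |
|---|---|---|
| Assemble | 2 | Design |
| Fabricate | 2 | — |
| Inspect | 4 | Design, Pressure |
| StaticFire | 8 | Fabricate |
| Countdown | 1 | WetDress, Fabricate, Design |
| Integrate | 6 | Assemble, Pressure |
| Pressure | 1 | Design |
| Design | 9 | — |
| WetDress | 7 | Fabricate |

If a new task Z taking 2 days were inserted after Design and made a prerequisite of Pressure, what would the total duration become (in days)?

18

Originally the job takes 17 days.
With Z inserted, Pressure now waits for max(Design, Z).
New critical path: Design→Z→Pressure→Integrate = 9+2+1+6 = 18 ⇒ 18 days.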